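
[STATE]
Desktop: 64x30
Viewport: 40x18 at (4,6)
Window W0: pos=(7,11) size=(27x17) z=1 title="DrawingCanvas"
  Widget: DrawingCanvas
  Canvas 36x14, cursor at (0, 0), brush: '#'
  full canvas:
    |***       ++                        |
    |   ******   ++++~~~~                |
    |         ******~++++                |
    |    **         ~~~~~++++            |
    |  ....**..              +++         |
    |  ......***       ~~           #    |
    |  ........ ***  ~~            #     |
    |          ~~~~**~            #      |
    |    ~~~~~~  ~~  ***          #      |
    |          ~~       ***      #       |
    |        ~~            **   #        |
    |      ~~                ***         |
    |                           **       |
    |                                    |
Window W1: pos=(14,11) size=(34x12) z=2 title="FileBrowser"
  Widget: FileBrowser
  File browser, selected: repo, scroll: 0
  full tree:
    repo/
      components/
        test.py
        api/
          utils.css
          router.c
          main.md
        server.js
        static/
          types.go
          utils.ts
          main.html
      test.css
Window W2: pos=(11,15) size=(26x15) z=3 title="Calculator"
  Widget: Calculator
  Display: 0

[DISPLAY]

                                        
                                        
                                        
                                        
                                        
   ┏━━━━━━┏━━━━━━━━━━━━━━━━━━━━━━━━━━━━━
   ┃ Drawi┃ FileBrowser                 
   ┠──────┠─────────────────────────────
   ┃***   ┃> [-] repo/                  
   ┃   ┏━━━━━━━━━━━━━━━━━━━━━━━━┓       
   ┃   ┃ Calculator             ┃       
   ┃   ┠────────────────────────┨       
   ┃  .┃                       0┃       
   ┃  .┃┌───┬───┬───┬───┐       ┃       
   ┃  .┃│ 7 │ 8 │ 9 │ ÷ │       ┃       
   ┃   ┃├───┼───┼───┼───┤       ┃       
   ┃   ┃│ 4 │ 5 │ 6 │ × │       ┃━━━━━━━
   ┃   ┃├───┼───┼───┼───┤       ┃       


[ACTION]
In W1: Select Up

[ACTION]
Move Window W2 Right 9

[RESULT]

                                        
                                        
                                        
                                        
                                        
   ┏━━━━━━┏━━━━━━━━━━━━━━━━━━━━━━━━━━━━━
   ┃ Drawi┃ FileBrowser                 
   ┠──────┠─────────────────────────────
   ┃***   ┃> [-] repo/                  
   ┃   ***┃    [┏━━━━━━━━━━━━━━━━━━━━━━━
   ┃      ┃    t┃ Calculator            
   ┃    **┃     ┠───────────────────────
   ┃  ....┃     ┃                       
   ┃  ....┃     ┃┌───┬───┬───┬───┐      
   ┃  ....┃     ┃│ 7 │ 8 │ 9 │ ÷ │      
   ┃      ┃     ┃├───┼───┼───┼───┤      
   ┃    ~~┗━━━━━┃│ 4 │ 5 │ 6 │ × │      
   ┃          ~~┃├───┼───┼───┼───┤      


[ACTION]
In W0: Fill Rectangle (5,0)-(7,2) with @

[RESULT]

                                        
                                        
                                        
                                        
                                        
   ┏━━━━━━┏━━━━━━━━━━━━━━━━━━━━━━━━━━━━━
   ┃ Drawi┃ FileBrowser                 
   ┠──────┠─────────────────────────────
   ┃***   ┃> [-] repo/                  
   ┃   ***┃    [┏━━━━━━━━━━━━━━━━━━━━━━━
   ┃      ┃    t┃ Calculator            
   ┃    **┃     ┠───────────────────────
   ┃  ....┃     ┃                       
   ┃@@@...┃     ┃┌───┬───┬───┬───┐      
   ┃@@@...┃     ┃│ 7 │ 8 │ 9 │ ÷ │      
   ┃@@@   ┃     ┃├───┼───┼───┼───┤      
   ┃    ~~┗━━━━━┃│ 4 │ 5 │ 6 │ × │      
   ┃          ~~┃├───┼───┼───┼───┤      


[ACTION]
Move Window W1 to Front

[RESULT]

                                        
                                        
                                        
                                        
                                        
   ┏━━━━━━┏━━━━━━━━━━━━━━━━━━━━━━━━━━━━━
   ┃ Drawi┃ FileBrowser                 
   ┠──────┠─────────────────────────────
   ┃***   ┃> [-] repo/                  
   ┃   ***┃    [+] components/          
   ┃      ┃    test.css                 
   ┃    **┃                             
   ┃  ....┃                             
   ┃@@@...┃                             
   ┃@@@...┃                             
   ┃@@@   ┃                             
   ┃    ~~┗━━━━━━━━━━━━━━━━━━━━━━━━━━━━━
   ┃          ~~┃├───┼───┼───┼───┤      


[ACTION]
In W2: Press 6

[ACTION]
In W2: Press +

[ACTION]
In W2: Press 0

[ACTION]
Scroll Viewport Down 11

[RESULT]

   ┃ Drawi┃ FileBrowser                 
   ┠──────┠─────────────────────────────
   ┃***   ┃> [-] repo/                  
   ┃   ***┃    [+] components/          
   ┃      ┃    test.css                 
   ┃    **┃                             
   ┃  ....┃                             
   ┃@@@...┃                             
   ┃@@@...┃                             
   ┃@@@   ┃                             
   ┃    ~~┗━━━━━━━━━━━━━━━━━━━━━━━━━━━━━
   ┃          ~~┃├───┼───┼───┼───┤      
   ┃        ~~  ┃│ 1 │ 2 │ 3 │ - │      
   ┃      ~~    ┃├───┼───┼───┼───┤      
   ┃            ┃│ 0 │ . │ = │ + │      
   ┗━━━━━━━━━━━━┃├───┼───┼───┼───┤      
                ┃│ C │ MC│ MR│ M+│      
                ┗━━━━━━━━━━━━━━━━━━━━━━━


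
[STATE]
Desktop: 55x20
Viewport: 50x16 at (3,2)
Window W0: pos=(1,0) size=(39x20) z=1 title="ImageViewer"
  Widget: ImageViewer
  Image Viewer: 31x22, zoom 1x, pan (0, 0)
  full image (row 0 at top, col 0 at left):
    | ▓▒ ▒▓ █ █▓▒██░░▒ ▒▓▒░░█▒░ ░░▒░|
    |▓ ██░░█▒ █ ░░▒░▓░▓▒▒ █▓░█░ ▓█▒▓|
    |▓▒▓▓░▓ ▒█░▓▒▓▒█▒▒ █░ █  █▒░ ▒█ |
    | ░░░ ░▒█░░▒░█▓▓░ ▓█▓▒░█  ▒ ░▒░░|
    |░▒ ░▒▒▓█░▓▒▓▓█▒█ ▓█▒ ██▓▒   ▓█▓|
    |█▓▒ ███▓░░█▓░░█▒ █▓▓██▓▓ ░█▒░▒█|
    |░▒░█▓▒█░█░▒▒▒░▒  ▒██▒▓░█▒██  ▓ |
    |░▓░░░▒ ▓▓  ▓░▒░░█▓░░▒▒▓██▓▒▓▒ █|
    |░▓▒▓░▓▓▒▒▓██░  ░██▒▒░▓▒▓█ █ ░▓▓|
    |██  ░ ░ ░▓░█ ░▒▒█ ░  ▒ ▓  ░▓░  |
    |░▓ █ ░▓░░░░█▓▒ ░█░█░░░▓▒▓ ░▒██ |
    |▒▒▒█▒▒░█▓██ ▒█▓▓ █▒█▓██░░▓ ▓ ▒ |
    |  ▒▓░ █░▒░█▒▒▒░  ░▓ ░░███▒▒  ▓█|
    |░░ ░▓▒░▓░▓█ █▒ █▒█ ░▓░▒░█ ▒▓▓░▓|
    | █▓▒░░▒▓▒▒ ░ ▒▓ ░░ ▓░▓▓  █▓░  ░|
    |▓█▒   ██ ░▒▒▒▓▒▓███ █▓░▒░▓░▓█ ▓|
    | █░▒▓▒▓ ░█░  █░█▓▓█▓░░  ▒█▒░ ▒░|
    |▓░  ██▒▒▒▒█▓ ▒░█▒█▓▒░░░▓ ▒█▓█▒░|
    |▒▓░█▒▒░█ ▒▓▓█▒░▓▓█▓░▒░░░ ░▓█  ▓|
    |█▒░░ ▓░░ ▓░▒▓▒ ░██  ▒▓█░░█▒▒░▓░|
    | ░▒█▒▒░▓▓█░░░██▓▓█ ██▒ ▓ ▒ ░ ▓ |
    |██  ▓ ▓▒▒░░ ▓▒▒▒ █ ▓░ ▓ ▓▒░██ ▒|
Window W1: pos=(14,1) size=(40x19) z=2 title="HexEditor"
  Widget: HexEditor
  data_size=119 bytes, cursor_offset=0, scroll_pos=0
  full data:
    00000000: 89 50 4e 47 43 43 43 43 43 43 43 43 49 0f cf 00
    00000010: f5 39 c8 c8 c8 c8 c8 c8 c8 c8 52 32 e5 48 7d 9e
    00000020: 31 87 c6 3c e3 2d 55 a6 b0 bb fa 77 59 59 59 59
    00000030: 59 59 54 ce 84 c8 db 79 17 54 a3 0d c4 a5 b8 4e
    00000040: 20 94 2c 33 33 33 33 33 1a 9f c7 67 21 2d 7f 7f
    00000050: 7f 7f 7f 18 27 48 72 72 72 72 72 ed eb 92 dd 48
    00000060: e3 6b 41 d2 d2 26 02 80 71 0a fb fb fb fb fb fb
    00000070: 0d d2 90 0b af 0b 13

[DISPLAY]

───────────┃ HexEditor                            
▓▒ ▒▓ █ █▓▒┠──────────────────────────────────────
 ██░░█▒ █ ░┃00000000  89 50 4e 47 43 43 43 43  43 
▒▓▓░▓ ▒█░▓▒┃00000010  f5 39 c8 c8 c8 c8 c8 c8  c8 
░░░ ░▒█░░▒░┃00000020  31 87 c6 3c e3 2d 55 a6  b0 
▒ ░▒▒▓█░▓▒▓┃00000030  59 59 54 ce 84 c8 db 79  17 
▓▒ ███▓░░█▓┃00000040  20 94 2c 33 33 33 33 33  1a 
▒░█▓▒█░█░▒▒┃00000050  7f 7f 7f 18 27 48 72 72  72 
▓░░░▒ ▓▓  ▓┃00000060  e3 6b 41 d2 d2 26 02 80  71 
▓▒▓░▓▓▒▒▓██┃00000070  0d d2 90 0b af 0b 13        
█  ░ ░ ░▓░█┃                                      
▓ █ ░▓░░░░█┃                                      
▒▒█▒▒░█▓██ ┃                                      
 ▒▓░ █░▒░█▒┃                                      
░ ░▓▒░▓░▓█ ┃                                      
█▓▒░░▒▓▒▒ ░┃                                      


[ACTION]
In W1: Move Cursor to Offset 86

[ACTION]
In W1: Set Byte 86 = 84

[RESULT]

───────────┃ HexEditor                            
▓▒ ▒▓ █ █▓▒┠──────────────────────────────────────
 ██░░█▒ █ ░┃00000000  89 50 4e 47 43 43 43 43  43 
▒▓▓░▓ ▒█░▓▒┃00000010  f5 39 c8 c8 c8 c8 c8 c8  c8 
░░░ ░▒█░░▒░┃00000020  31 87 c6 3c e3 2d 55 a6  b0 
▒ ░▒▒▓█░▓▒▓┃00000030  59 59 54 ce 84 c8 db 79  17 
▓▒ ███▓░░█▓┃00000040  20 94 2c 33 33 33 33 33  1a 
▒░█▓▒█░█░▒▒┃00000050  7f 7f 7f 18 27 48 84 72  72 
▓░░░▒ ▓▓  ▓┃00000060  e3 6b 41 d2 d2 26 02 80  71 
▓▒▓░▓▓▒▒▓██┃00000070  0d d2 90 0b af 0b 13        
█  ░ ░ ░▓░█┃                                      
▓ █ ░▓░░░░█┃                                      
▒▒█▒▒░█▓██ ┃                                      
 ▒▓░ █░▒░█▒┃                                      
░ ░▓▒░▓░▓█ ┃                                      
█▓▒░░▒▓▒▒ ░┃                                      


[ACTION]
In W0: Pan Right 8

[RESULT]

───────────┃ HexEditor                            
█▓▒██░░▒ ▒▓┠──────────────────────────────────────
█ ░░▒░▓░▓▒▒┃00000000  89 50 4e 47 43 43 43 43  43 
░▓▒▓▒█▒▒ █░┃00000010  f5 39 c8 c8 c8 c8 c8 c8  c8 
░▒░█▓▓░ ▓█▓┃00000020  31 87 c6 3c e3 2d 55 a6  b0 
▓▒▓▓█▒█ ▓█▒┃00000030  59 59 54 ce 84 c8 db 79  17 
░█▓░░█▒ █▓▓┃00000040  20 94 2c 33 33 33 33 33  1a 
░▒▒▒░▒  ▒██┃00000050  7f 7f 7f 18 27 48 84 72  72 
  ▓░▒░░█▓░░┃00000060  e3 6b 41 d2 d2 26 02 80  71 
▓██░  ░██▒▒┃00000070  0d d2 90 0b af 0b 13        
▓░█ ░▒▒█ ░ ┃                                      
░░█▓▒ ░█░█░┃                                      
██ ▒█▓▓ █▒█┃                                      
░█▒▒▒░  ░▓ ┃                                      
▓█ █▒ █▒█ ░┃                                      
▒ ░ ▒▓ ░░ ▓┃                                      


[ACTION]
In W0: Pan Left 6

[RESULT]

───────────┃ HexEditor                            
 ▒▓ █ █▓▒██┠──────────────────────────────────────
█░░█▒ █ ░░▒┃00000000  89 50 4e 47 43 43 43 43  43 
▓░▓ ▒█░▓▒▓▒┃00000010  f5 39 c8 c8 c8 c8 c8 c8  c8 
░ ░▒█░░▒░█▓┃00000020  31 87 c6 3c e3 2d 55 a6  b0 
░▒▒▓█░▓▒▓▓█┃00000030  59 59 54 ce 84 c8 db 79  17 
 ███▓░░█▓░░┃00000040  20 94 2c 33 33 33 33 33  1a 
█▓▒█░█░▒▒▒░┃00000050  7f 7f 7f 18 27 48 84 72  72 
░░▒ ▓▓  ▓░▒┃00000060  e3 6b 41 d2 d2 26 02 80  71 
▓░▓▓▒▒▓██░ ┃00000070  0d d2 90 0b af 0b 13        
 ░ ░ ░▓░█ ░┃                                      
█ ░▓░░░░█▓▒┃                                      
█▒▒░█▓██ ▒█┃                                      
▓░ █░▒░█▒▒▒┃                                      
░▓▒░▓░▓█ █▒┃                                      
▒░░▒▓▒▒ ░ ▒┃                                      


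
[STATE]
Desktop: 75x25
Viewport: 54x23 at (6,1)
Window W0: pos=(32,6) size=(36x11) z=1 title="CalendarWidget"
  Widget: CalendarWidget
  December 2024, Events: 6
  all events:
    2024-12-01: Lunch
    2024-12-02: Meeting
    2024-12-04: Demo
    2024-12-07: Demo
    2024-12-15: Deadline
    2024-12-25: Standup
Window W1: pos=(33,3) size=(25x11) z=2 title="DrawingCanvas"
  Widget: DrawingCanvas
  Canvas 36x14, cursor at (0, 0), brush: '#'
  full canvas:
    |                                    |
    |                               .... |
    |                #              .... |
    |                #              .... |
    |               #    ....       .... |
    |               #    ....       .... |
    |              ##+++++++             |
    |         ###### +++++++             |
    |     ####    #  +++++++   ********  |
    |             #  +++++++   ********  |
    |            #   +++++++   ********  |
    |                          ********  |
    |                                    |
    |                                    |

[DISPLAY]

                                                      
                                                      
                           ┏━━━━━━━━━━━━━━━━━━━━━━━┓  
                           ┃ DrawingCanvas         ┃  
                           ┠───────────────────────┨  
                          ┏┃+                      ┃━━
                          ┃┃                       ┃  
                          ┠┃                #      ┃──
                          ┃┃                #      ┃  
                          ┃┃               #    ...┃  
                          ┃┃               #    ...┃  
                          ┃┃              ##+++++++┃  
                          ┃┗━━━━━━━━━━━━━━━━━━━━━━━┛  
                          ┃16 17 18 19 20 21 22       
                          ┃23 24 25* 26 27 28 29      
                          ┗━━━━━━━━━━━━━━━━━━━━━━━━━━━
                                                      
                                                      
                                                      
                                                      
                                                      
                                                      
                                                      


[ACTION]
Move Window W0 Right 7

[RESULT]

                                                      
                                                      
                           ┏━━━━━━━━━━━━━━━━━━━━━━━┓  
                           ┃ DrawingCanvas         ┃  
                           ┠───────────────────────┨  
                           ┃+                      ┃━━
                           ┃                       ┃  
                           ┃                #      ┃──
                           ┃                #      ┃ 2
                           ┃               #    ...┃Su
                           ┃               #    ...┃ 1
                           ┃              ##+++++++┃7*
                           ┗━━━━━━━━━━━━━━━━━━━━━━━┛15
                                 ┃16 17 18 19 20 21 22
                                 ┃23 24 25* 26 27 28 2
                                 ┗━━━━━━━━━━━━━━━━━━━━
                                                      
                                                      
                                                      
                                                      
                                                      
                                                      
                                                      


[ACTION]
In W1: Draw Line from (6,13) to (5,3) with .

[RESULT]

                                                      
                                                      
                           ┏━━━━━━━━━━━━━━━━━━━━━━━┓  
                           ┃ DrawingCanvas         ┃  
                           ┠───────────────────────┨  
                           ┃+                      ┃━━
                           ┃                       ┃  
                           ┃                #      ┃──
                           ┃                #      ┃ 2
                           ┃               #    ...┃Su
                           ┃   .....       #    ...┃ 1
                           ┃        ......##+++++++┃7*
                           ┗━━━━━━━━━━━━━━━━━━━━━━━┛15
                                 ┃16 17 18 19 20 21 22
                                 ┃23 24 25* 26 27 28 2
                                 ┗━━━━━━━━━━━━━━━━━━━━
                                                      
                                                      
                                                      
                                                      
                                                      
                                                      
                                                      


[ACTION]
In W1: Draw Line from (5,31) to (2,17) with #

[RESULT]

                                                      
                                                      
                           ┏━━━━━━━━━━━━━━━━━━━━━━━┓  
                           ┃ DrawingCanvas         ┃  
                           ┠───────────────────────┨  
                           ┃+                      ┃━━
                           ┃                       ┃  
                           ┃                ####   ┃──
                           ┃                #   ###┃ 2
                           ┃               #    ...┃Su
                           ┃   .....       #    ...┃ 1
                           ┃        ......##+++++++┃7*
                           ┗━━━━━━━━━━━━━━━━━━━━━━━┛15
                                 ┃16 17 18 19 20 21 22
                                 ┃23 24 25* 26 27 28 2
                                 ┗━━━━━━━━━━━━━━━━━━━━
                                                      
                                                      
                                                      
                                                      
                                                      
                                                      
                                                      


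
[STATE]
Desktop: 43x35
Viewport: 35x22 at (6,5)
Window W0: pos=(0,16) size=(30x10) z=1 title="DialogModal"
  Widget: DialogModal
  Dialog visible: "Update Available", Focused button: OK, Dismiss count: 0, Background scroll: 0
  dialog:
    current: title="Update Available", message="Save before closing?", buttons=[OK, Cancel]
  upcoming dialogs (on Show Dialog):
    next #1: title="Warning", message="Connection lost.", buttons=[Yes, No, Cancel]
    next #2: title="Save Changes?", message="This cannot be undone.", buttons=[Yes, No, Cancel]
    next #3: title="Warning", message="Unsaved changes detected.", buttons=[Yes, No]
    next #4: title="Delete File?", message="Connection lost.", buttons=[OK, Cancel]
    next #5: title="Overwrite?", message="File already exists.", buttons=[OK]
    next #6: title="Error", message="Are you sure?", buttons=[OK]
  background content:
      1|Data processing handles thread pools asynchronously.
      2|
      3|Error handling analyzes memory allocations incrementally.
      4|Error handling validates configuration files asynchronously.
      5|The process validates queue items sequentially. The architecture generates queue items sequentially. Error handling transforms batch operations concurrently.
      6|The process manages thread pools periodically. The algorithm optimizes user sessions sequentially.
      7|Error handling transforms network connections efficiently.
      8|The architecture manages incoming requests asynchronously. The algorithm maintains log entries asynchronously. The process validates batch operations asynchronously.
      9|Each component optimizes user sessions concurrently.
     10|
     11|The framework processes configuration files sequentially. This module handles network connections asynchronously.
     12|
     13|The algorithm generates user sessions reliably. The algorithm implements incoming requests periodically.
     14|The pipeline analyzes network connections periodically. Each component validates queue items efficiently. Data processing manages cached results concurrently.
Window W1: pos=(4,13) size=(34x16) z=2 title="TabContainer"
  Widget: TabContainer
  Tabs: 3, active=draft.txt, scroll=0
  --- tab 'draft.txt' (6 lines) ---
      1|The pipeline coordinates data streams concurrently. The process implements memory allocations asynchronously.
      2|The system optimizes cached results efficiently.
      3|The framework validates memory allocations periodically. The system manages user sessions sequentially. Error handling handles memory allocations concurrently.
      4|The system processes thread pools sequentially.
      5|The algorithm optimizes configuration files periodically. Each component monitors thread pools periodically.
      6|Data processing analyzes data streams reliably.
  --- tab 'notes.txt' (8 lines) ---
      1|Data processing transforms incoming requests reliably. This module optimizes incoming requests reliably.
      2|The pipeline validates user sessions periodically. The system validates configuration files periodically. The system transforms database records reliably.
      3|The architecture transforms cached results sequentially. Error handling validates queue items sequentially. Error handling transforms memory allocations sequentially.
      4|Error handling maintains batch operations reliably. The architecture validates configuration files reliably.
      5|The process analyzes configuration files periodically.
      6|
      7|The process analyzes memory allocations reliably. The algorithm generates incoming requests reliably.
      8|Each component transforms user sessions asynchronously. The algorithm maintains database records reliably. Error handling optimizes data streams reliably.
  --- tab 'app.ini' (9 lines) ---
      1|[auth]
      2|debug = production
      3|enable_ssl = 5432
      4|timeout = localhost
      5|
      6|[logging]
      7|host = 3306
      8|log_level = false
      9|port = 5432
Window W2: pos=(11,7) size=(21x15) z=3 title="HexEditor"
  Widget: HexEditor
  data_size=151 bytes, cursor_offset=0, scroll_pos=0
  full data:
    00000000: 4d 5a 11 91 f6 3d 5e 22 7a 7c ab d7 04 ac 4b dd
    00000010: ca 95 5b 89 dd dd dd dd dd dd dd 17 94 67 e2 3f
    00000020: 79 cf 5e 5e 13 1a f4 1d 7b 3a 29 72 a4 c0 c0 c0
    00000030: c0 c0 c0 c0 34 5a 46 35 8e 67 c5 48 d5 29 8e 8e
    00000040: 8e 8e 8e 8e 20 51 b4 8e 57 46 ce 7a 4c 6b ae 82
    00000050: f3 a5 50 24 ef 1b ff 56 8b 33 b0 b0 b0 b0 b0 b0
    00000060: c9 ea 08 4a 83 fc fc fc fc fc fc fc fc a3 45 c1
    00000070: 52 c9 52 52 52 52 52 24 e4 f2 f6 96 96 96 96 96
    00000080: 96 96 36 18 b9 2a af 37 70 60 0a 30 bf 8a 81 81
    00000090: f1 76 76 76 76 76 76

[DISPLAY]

                                   
                                   
     ┏━━━━━━━━━━━━━━━━━━━┓         
     ┃ HexEditor         ┃         
     ┠───────────────────┨         
     ┃00000000  4D 5a 11 ┃         
     ┃00000010  ca 95 5b ┃         
     ┃00000020  79 cf 5e ┃         
━━━━━┃00000030  c0 c0 c0 ┃━━━━━┓   
TabCo┃00000040  8e 8e 8e ┃     ┃   
─────┃00000050  f3 a5 50 ┃─────┨   
draft┃00000060  c9 ea 08 ┃p.ini┃   
─────┃00000070  52 c9 52 ┃─────┃   
he pi┃00000080  96 96 36 ┃ta st┃   
he sy┃00000090  f1 76 76 ┃ resu┃   
he fr┃                   ┃ory a┃   
he sy┗━━━━━━━━━━━━━━━━━━━┛ pool┃   
he algorithm optimizes configur┃   
ata processing analyzes data st┃   
                               ┃   
                               ┃   
                               ┃   


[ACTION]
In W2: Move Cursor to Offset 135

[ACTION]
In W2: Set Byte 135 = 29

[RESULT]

                                   
                                   
     ┏━━━━━━━━━━━━━━━━━━━┓         
     ┃ HexEditor         ┃         
     ┠───────────────────┨         
     ┃00000000  4d 5a 11 ┃         
     ┃00000010  ca 95 5b ┃         
     ┃00000020  79 cf 5e ┃         
━━━━━┃00000030  c0 c0 c0 ┃━━━━━┓   
TabCo┃00000040  8e 8e 8e ┃     ┃   
─────┃00000050  f3 a5 50 ┃─────┨   
draft┃00000060  c9 ea 08 ┃p.ini┃   
─────┃00000070  52 c9 52 ┃─────┃   
he pi┃00000080  96 96 36 ┃ta st┃   
he sy┃00000090  f1 76 76 ┃ resu┃   
he fr┃                   ┃ory a┃   
he sy┗━━━━━━━━━━━━━━━━━━━┛ pool┃   
he algorithm optimizes configur┃   
ata processing analyzes data st┃   
                               ┃   
                               ┃   
                               ┃   


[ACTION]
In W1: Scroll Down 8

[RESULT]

                                   
                                   
     ┏━━━━━━━━━━━━━━━━━━━┓         
     ┃ HexEditor         ┃         
     ┠───────────────────┨         
     ┃00000000  4d 5a 11 ┃         
     ┃00000010  ca 95 5b ┃         
     ┃00000020  79 cf 5e ┃         
━━━━━┃00000030  c0 c0 c0 ┃━━━━━┓   
TabCo┃00000040  8e 8e 8e ┃     ┃   
─────┃00000050  f3 a5 50 ┃─────┨   
draft┃00000060  c9 ea 08 ┃p.ini┃   
─────┃00000070  52 c9 52 ┃─────┃   
ata p┃00000080  96 96 36 ┃ta st┃   
     ┃00000090  f1 76 76 ┃     ┃   
     ┃                   ┃     ┃   
     ┗━━━━━━━━━━━━━━━━━━━┛     ┃   
                               ┃   
                               ┃   
                               ┃   
                               ┃   
                               ┃   


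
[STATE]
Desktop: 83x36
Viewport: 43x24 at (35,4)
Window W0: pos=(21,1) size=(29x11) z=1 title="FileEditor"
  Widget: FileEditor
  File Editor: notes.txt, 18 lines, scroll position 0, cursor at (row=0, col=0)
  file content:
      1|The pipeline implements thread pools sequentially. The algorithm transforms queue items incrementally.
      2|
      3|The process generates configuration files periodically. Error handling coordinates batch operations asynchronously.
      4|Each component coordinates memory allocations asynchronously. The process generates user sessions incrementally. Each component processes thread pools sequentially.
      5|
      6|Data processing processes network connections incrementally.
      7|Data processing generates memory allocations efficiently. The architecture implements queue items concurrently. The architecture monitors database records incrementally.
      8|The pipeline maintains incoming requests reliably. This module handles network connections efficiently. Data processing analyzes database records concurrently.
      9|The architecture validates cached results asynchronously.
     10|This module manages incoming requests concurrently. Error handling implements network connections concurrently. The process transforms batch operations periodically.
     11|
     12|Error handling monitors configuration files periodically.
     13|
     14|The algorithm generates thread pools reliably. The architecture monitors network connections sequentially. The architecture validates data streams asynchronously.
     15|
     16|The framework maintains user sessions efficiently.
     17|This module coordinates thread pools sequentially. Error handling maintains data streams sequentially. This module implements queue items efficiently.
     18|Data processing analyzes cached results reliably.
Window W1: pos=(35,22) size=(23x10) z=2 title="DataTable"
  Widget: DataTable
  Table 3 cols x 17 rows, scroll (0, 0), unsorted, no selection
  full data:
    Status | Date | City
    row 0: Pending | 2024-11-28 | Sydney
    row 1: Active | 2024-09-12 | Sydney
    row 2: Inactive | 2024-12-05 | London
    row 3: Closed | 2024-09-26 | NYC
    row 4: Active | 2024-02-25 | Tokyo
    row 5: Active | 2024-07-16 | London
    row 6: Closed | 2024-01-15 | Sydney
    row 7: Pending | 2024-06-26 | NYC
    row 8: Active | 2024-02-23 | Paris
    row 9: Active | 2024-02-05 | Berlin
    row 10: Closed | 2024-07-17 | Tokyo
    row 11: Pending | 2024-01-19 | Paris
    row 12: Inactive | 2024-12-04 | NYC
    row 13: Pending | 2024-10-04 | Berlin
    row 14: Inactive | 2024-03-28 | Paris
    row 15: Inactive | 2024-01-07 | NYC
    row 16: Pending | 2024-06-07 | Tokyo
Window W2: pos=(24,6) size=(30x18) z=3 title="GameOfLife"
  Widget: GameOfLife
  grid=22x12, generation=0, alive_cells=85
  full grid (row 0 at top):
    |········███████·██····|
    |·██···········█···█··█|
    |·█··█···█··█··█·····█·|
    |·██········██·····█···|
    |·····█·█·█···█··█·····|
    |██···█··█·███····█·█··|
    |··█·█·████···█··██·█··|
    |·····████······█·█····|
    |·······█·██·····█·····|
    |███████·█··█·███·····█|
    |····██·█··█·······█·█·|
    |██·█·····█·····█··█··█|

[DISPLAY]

implements th▲┃                            
             █┃                            
━━━━━━━━━━━━━━━━━━┓                        
e                 ┃                        
──────────────────┨                        
                  ┃                        
█████·██····      ┃                        
····█···█··█      ┃                        
·█··█·····█·      ┃                        
·██·····█···      ┃                        
···█··█·····      ┃                        
███····█·█··      ┃                        
···█··██·█··      ┃                        
·····█·█····      ┃                        
█·····█·····      ┃                        
·█·███·····█      ┃                        
█·······█·█·      ┃                        
·····█··█··█      ┃                        
                  ┃━━━┓                    
━━━━━━━━━━━━━━━━━━┛   ┃                    
┠─────────────────────┨                    
┃Status  │Date      │C┃                    
┃────────┼──────────┼─┃                    
┃Pending │2024-11-28│S┃                    


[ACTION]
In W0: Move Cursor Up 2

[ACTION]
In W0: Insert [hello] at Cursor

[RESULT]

line implemen▲┃                            
             █┃                            
━━━━━━━━━━━━━━━━━━┓                        
e                 ┃                        
──────────────────┨                        
                  ┃                        
█████·██····      ┃                        
····█···█··█      ┃                        
·█··█·····█·      ┃                        
·██·····█···      ┃                        
···█··█·····      ┃                        
███····█·█··      ┃                        
···█··██·█··      ┃                        
·····█·█····      ┃                        
█·····█·····      ┃                        
·█·███·····█      ┃                        
█·······█·█·      ┃                        
·····█··█··█      ┃                        
                  ┃━━━┓                    
━━━━━━━━━━━━━━━━━━┛   ┃                    
┠─────────────────────┨                    
┃Status  │Date      │C┃                    
┃────────┼──────────┼─┃                    
┃Pending │2024-11-28│S┃                    


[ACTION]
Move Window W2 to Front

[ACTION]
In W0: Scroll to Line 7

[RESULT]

ng generates ▲┃                            
maintains inc░┃                            
━━━━━━━━━━━━━━━━━━┓                        
e                 ┃                        
──────────────────┨                        
                  ┃                        
█████·██····      ┃                        
····█···█··█      ┃                        
·█··█·····█·      ┃                        
·██·····█···      ┃                        
···█··█·····      ┃                        
███····█·█··      ┃                        
···█··██·█··      ┃                        
·····█·█····      ┃                        
█·····█·····      ┃                        
·█·███·····█      ┃                        
█·······█·█·      ┃                        
·····█··█··█      ┃                        
                  ┃━━━┓                    
━━━━━━━━━━━━━━━━━━┛   ┃                    
┠─────────────────────┨                    
┃Status  │Date      │C┃                    
┃────────┼──────────┼─┃                    
┃Pending │2024-11-28│S┃                    


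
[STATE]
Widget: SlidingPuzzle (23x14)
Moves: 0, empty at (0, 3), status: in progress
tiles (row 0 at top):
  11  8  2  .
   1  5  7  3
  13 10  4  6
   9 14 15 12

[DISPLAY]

┌────┬────┬────┬────┐  
│ 11 │  8 │  2 │    │  
├────┼────┼────┼────┤  
│  1 │  5 │  7 │  3 │  
├────┼────┼────┼────┤  
│ 13 │ 10 │  4 │  6 │  
├────┼────┼────┼────┤  
│  9 │ 14 │ 15 │ 12 │  
└────┴────┴────┴────┘  
Moves: 0               
                       
                       
                       
                       


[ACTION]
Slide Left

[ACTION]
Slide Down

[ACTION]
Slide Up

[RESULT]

┌────┬────┬────┬────┐  
│ 11 │  8 │  2 │  3 │  
├────┼────┼────┼────┤  
│  1 │  5 │  7 │    │  
├────┼────┼────┼────┤  
│ 13 │ 10 │  4 │  6 │  
├────┼────┼────┼────┤  
│  9 │ 14 │ 15 │ 12 │  
└────┴────┴────┴────┘  
Moves: 1               
                       
                       
                       
                       


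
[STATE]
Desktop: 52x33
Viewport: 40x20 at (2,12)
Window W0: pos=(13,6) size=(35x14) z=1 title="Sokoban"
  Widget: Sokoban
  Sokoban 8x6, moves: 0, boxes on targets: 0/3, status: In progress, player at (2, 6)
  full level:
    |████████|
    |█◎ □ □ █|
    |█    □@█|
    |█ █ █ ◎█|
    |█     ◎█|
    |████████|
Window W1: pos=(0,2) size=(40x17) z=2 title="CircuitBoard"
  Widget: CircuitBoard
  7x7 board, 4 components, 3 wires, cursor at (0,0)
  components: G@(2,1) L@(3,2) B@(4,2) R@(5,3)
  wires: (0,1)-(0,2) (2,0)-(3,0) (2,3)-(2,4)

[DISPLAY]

   ·       L                         ┃  
                                     ┃  
           B                         ┃  
                                     ┃  
               R                     ┃  
                                     ┃  
━━━━━━━━━━━━━━━━━━━━━━━━━━━━━━━━━━━━━┛  
           ┗━━━━━━━━━━━━━━━━━━━━━━━━━━━━
                                        
                                        
                                        
                                        
                                        
                                        
                                        
                                        
                                        
                                        
                                        
                                        


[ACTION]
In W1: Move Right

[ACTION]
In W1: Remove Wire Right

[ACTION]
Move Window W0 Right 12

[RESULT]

   ·       L                         ┃  
                                     ┃  
           B                         ┃  
                                     ┃  
               R                     ┃  
                                     ┃  
━━━━━━━━━━━━━━━━━━━━━━━━━━━━━━━━━━━━━┛  
               ┗━━━━━━━━━━━━━━━━━━━━━━━━
                                        
                                        
                                        
                                        
                                        
                                        
                                        
                                        
                                        
                                        
                                        
                                        
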